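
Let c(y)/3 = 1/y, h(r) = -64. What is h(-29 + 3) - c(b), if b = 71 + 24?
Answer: -6083/95 ≈ -64.032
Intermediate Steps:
b = 95
c(y) = 3/y
h(-29 + 3) - c(b) = -64 - 3/95 = -6083/95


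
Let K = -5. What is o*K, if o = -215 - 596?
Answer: 4055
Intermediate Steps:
o = -811
o*K = -811*(-5) = 4055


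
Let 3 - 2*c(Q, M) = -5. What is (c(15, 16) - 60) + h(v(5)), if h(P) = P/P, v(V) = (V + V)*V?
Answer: -55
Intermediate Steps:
c(Q, M) = 4 (c(Q, M) = 3/2 - ½*(-5) = 3/2 + 5/2 = 4)
v(V) = 2*V² (v(V) = (2*V)*V = 2*V²)
h(P) = 1
(c(15, 16) - 60) + h(v(5)) = (4 - 60) + 1 = -56 + 1 = -55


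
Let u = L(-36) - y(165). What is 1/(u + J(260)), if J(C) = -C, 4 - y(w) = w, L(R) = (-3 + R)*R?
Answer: 1/1305 ≈ 0.00076628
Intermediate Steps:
L(R) = R*(-3 + R)
y(w) = 4 - w
u = 1565 (u = -36*(-3 - 36) - (4 - 1*165) = -36*(-39) - (4 - 165) = 1404 - 1*(-161) = 1404 + 161 = 1565)
1/(u + J(260)) = 1/(1565 - 1*260) = 1/(1565 - 260) = 1/1305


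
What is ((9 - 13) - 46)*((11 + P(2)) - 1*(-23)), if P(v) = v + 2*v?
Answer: -2000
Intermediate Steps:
P(v) = 3*v
((9 - 13) - 46)*((11 + P(2)) - 1*(-23)) = ((9 - 13) - 46)*((11 + 3*2) - 1*(-23)) = (-4 - 46)*((11 + 6) + 23) = -50*(17 + 23) = -50*40 = -2000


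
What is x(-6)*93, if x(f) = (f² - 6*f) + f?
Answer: 6138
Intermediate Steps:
x(f) = f² - 5*f
x(-6)*93 = -6*(-5 - 6)*93 = -6*(-11)*93 = 66*93 = 6138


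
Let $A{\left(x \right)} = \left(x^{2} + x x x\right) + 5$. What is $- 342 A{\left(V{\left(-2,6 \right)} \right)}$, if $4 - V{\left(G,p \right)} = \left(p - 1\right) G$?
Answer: $-1007190$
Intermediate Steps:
$V{\left(G,p \right)} = 4 - G \left(-1 + p\right)$ ($V{\left(G,p \right)} = 4 - \left(p - 1\right) G = 4 - \left(-1 + p\right) G = 4 - G \left(-1 + p\right)$)
$A{\left(x \right)} = 5 + x^{2} + x^{3}$ ($A{\left(x \right)} = \left(x^{2} + x^{2} x\right) + 5 = \left(x^{2} + x^{3}\right) + 5 = 5 + x^{2} + x^{3}$)
$- 342 A{\left(V{\left(-2,6 \right)} \right)} = - 342 \left(5 + \left(4 - 2 - \left(-2\right) 6\right)^{2} + \left(4 - 2 - \left(-2\right) 6\right)^{3}\right) = - 342 \left(5 + \left(4 - 2 + 12\right)^{2} + \left(4 - 2 + 12\right)^{3}\right) = - 342 \left(5 + 14^{2} + 14^{3}\right) = - 342 \left(5 + 196 + 2744\right) = \left(-342\right) 2945 = -1007190$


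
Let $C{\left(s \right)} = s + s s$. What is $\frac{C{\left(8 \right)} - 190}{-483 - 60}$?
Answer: $\frac{118}{543} \approx 0.21731$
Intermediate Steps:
$C{\left(s \right)} = s + s^{2}$
$\frac{C{\left(8 \right)} - 190}{-483 - 60} = \frac{8 \left(1 + 8\right) - 190}{-483 - 60} = \frac{8 \cdot 9 - 190}{-543} = \left(72 - 190\right) \left(- \frac{1}{543}\right) = \left(-118\right) \left(- \frac{1}{543}\right) = \frac{118}{543}$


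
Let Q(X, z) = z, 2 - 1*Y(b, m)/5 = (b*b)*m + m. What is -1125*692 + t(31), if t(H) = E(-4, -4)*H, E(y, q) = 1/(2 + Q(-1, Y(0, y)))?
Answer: -24911969/32 ≈ -7.7850e+5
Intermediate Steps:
Y(b, m) = 10 - 5*m - 5*m*b² (Y(b, m) = 10 - 5*((b*b)*m + m) = 10 - 5*(b²*m + m) = 10 - 5*(m*b² + m) = 10 - 5*(m + m*b²) = 10 + (-5*m - 5*m*b²) = 10 - 5*m - 5*m*b²)
E(y, q) = 1/(12 - 5*y) (E(y, q) = 1/(2 + (10 - 5*y - 5*y*0²)) = 1/(2 + (10 - 5*y - 5*y*0)) = 1/(2 + (10 - 5*y + 0)) = 1/(2 + (10 - 5*y)) = 1/(12 - 5*y))
t(H) = H/32 (t(H) = (-1/(-12 + 5*(-4)))*H = (-1/(-12 - 20))*H = (-1/(-32))*H = (-1*(-1/32))*H = H/32)
-1125*692 + t(31) = -1125*692 + (1/32)*31 = -778500 + 31/32 = -24911969/32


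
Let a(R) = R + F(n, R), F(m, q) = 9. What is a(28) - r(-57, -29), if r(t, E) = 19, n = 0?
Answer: 18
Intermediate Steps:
a(R) = 9 + R (a(R) = R + 9 = 9 + R)
a(28) - r(-57, -29) = (9 + 28) - 1*19 = 37 - 19 = 18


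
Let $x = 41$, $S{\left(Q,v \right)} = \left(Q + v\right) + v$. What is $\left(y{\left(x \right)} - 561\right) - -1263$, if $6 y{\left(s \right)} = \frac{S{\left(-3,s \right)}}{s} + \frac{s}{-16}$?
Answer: $\frac{920885}{1312} \approx 701.89$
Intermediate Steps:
$S{\left(Q,v \right)} = Q + 2 v$
$y{\left(s \right)} = - \frac{s}{96} + \frac{-3 + 2 s}{6 s}$ ($y{\left(s \right)} = \frac{\frac{-3 + 2 s}{s} + \frac{s}{-16}}{6} = \frac{\frac{-3 + 2 s}{s} + s \left(- \frac{1}{16}\right)}{6} = \frac{\frac{-3 + 2 s}{s} - \frac{s}{16}}{6} = \frac{- \frac{s}{16} + \frac{-3 + 2 s}{s}}{6} = - \frac{s}{96} + \frac{-3 + 2 s}{6 s}$)
$\left(y{\left(x \right)} - 561\right) - -1263 = \left(\frac{-48 - 41^{2} + 32 \cdot 41}{96 \cdot 41} - 561\right) - -1263 = \left(\frac{1}{96} \cdot \frac{1}{41} \left(-48 - 1681 + 1312\right) - 561\right) + 1263 = \left(\frac{1}{96} \cdot \frac{1}{41} \left(-417\right) - 561\right) + 1263 = \left(- \frac{139}{1312} - 561\right) + 1263 = - \frac{736171}{1312} + 1263 = \frac{920885}{1312}$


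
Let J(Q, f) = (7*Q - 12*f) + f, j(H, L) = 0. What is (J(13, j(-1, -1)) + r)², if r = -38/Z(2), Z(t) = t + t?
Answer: 26569/4 ≈ 6642.3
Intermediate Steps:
Z(t) = 2*t
r = -19/2 (r = -38/(2*2) = -38/4 = -38*¼ = -19/2 ≈ -9.5000)
J(Q, f) = -11*f + 7*Q (J(Q, f) = (-12*f + 7*Q) + f = -11*f + 7*Q)
(J(13, j(-1, -1)) + r)² = ((-11*0 + 7*13) - 19/2)² = ((0 + 91) - 19/2)² = (91 - 19/2)² = (163/2)² = 26569/4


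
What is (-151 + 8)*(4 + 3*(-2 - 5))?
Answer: 2431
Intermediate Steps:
(-151 + 8)*(4 + 3*(-2 - 5)) = -143*(4 + 3*(-7)) = -143*(4 - 21) = -143*(-17) = 2431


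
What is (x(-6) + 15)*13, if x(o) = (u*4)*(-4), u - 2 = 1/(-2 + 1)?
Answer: -13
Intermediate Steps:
u = 1 (u = 2 + 1/(-2 + 1) = 2 + 1/(-1) = 2 - 1 = 1)
x(o) = -16 (x(o) = (1*4)*(-4) = 4*(-4) = -16)
(x(-6) + 15)*13 = (-16 + 15)*13 = -1*13 = -13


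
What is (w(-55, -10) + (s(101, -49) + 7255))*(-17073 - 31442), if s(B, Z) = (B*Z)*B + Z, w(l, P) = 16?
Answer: 23899798905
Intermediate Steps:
s(B, Z) = Z + Z*B**2 (s(B, Z) = Z*B**2 + Z = Z + Z*B**2)
(w(-55, -10) + (s(101, -49) + 7255))*(-17073 - 31442) = (16 + (-49*(1 + 101**2) + 7255))*(-17073 - 31442) = (16 + (-49*(1 + 10201) + 7255))*(-48515) = (16 + (-49*10202 + 7255))*(-48515) = (16 + (-499898 + 7255))*(-48515) = (16 - 492643)*(-48515) = -492627*(-48515) = 23899798905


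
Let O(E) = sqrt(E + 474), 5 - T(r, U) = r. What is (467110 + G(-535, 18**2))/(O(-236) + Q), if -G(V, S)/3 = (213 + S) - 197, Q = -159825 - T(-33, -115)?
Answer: -74510545670/25556178531 - 466090*sqrt(238)/25556178531 ≈ -2.9158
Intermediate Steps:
T(r, U) = 5 - r
O(E) = sqrt(474 + E)
Q = -159863 (Q = -159825 - (5 - 1*(-33)) = -159825 - (5 + 33) = -159825 - 1*38 = -159825 - 38 = -159863)
G(V, S) = -48 - 3*S (G(V, S) = -3*((213 + S) - 197) = -3*(16 + S) = -48 - 3*S)
(467110 + G(-535, 18**2))/(O(-236) + Q) = (467110 + (-48 - 3*18**2))/(sqrt(474 - 236) - 159863) = (467110 + (-48 - 3*324))/(sqrt(238) - 159863) = (467110 + (-48 - 972))/(-159863 + sqrt(238)) = (467110 - 1020)/(-159863 + sqrt(238)) = 466090/(-159863 + sqrt(238))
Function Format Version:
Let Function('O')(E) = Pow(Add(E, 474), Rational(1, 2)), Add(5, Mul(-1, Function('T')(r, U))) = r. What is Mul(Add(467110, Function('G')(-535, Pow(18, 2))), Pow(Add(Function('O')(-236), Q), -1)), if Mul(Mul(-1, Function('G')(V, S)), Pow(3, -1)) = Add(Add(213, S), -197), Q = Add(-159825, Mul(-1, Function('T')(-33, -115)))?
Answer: Add(Rational(-74510545670, 25556178531), Mul(Rational(-466090, 25556178531), Pow(238, Rational(1, 2)))) ≈ -2.9158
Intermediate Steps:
Function('T')(r, U) = Add(5, Mul(-1, r))
Function('O')(E) = Pow(Add(474, E), Rational(1, 2))
Q = -159863 (Q = Add(-159825, Mul(-1, Add(5, Mul(-1, -33)))) = Add(-159825, Mul(-1, Add(5, 33))) = Add(-159825, Mul(-1, 38)) = Add(-159825, -38) = -159863)
Function('G')(V, S) = Add(-48, Mul(-3, S)) (Function('G')(V, S) = Mul(-3, Add(Add(213, S), -197)) = Mul(-3, Add(16, S)) = Add(-48, Mul(-3, S)))
Mul(Add(467110, Function('G')(-535, Pow(18, 2))), Pow(Add(Function('O')(-236), Q), -1)) = Mul(Add(467110, Add(-48, Mul(-3, Pow(18, 2)))), Pow(Add(Pow(Add(474, -236), Rational(1, 2)), -159863), -1)) = Mul(Add(467110, Add(-48, Mul(-3, 324))), Pow(Add(Pow(238, Rational(1, 2)), -159863), -1)) = Mul(Add(467110, Add(-48, -972)), Pow(Add(-159863, Pow(238, Rational(1, 2))), -1)) = Mul(Add(467110, -1020), Pow(Add(-159863, Pow(238, Rational(1, 2))), -1)) = Mul(466090, Pow(Add(-159863, Pow(238, Rational(1, 2))), -1))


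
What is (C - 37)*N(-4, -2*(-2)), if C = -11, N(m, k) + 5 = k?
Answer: 48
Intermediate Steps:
N(m, k) = -5 + k
(C - 37)*N(-4, -2*(-2)) = (-11 - 37)*(-5 - 2*(-2)) = -48*(-5 + 4) = -48*(-1) = 48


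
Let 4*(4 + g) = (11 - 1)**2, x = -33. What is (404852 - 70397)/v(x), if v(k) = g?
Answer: 111485/7 ≈ 15926.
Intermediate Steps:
g = 21 (g = -4 + (11 - 1)**2/4 = -4 + (1/4)*10**2 = -4 + (1/4)*100 = -4 + 25 = 21)
v(k) = 21
(404852 - 70397)/v(x) = (404852 - 70397)/21 = 334455*(1/21) = 111485/7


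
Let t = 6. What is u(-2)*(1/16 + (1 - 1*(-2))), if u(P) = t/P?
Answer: -147/16 ≈ -9.1875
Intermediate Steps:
u(P) = 6/P
u(-2)*(1/16 + (1 - 1*(-2))) = (6/(-2))*(1/16 + (1 - 1*(-2))) = (6*(-½))*(1/16 + (1 + 2)) = -3*(1/16 + 3) = -3*49/16 = -147/16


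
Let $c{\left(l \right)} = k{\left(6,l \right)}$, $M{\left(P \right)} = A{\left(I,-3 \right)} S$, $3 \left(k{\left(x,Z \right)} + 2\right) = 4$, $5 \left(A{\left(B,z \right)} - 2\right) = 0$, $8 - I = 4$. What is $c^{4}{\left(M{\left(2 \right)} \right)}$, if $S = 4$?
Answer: $\frac{16}{81} \approx 0.19753$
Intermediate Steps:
$I = 4$ ($I = 8 - 4 = 4$)
$A{\left(B,z \right)} = 2$ ($A{\left(B,z \right)} = 2 + \frac{1}{5} \cdot 0 = 2 + 0 = 2$)
$k{\left(x,Z \right)} = - \frac{2}{3}$ ($k{\left(x,Z \right)} = -2 + \frac{1}{3} \cdot 4 = -2 + \frac{4}{3} = - \frac{2}{3}$)
$M{\left(P \right)} = 8$ ($M{\left(P \right)} = 2 \cdot 4 = 8$)
$c{\left(l \right)} = - \frac{2}{3}$
$c^{4}{\left(M{\left(2 \right)} \right)} = \left(- \frac{2}{3}\right)^{4} = \frac{16}{81}$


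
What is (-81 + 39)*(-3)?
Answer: 126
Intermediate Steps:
(-81 + 39)*(-3) = -42*(-3) = 126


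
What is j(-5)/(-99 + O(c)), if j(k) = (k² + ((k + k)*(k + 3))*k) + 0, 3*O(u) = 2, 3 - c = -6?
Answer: 45/59 ≈ 0.76271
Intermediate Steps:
c = 9 (c = 3 - 1*(-6) = 3 + 6 = 9)
O(u) = ⅔ (O(u) = (⅓)*2 = ⅔)
j(k) = k² + 2*k²*(3 + k) (j(k) = (k² + ((2*k)*(3 + k))*k) + 0 = (k² + (2*k*(3 + k))*k) + 0 = (k² + 2*k²*(3 + k)) + 0 = k² + 2*k²*(3 + k))
j(-5)/(-99 + O(c)) = ((-5)²*(7 + 2*(-5)))/(-99 + ⅔) = (25*(7 - 10))/(-295/3) = (25*(-3))*(-3/295) = -75*(-3/295) = 45/59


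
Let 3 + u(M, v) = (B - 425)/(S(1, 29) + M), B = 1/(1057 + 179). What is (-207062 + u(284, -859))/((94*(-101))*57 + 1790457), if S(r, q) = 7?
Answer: -74476836239/449342867124 ≈ -0.16575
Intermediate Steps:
B = 1/1236 ≈ 0.00080906
u(M, v) = -3 - 525299/(1236*(7 + M)) (u(M, v) = -3 + (1/1236 - 425)/(7 + M) = -3 - 525299/(1236*(7 + M)))
(-207062 + u(284, -859))/((94*(-101))*57 + 1790457) = (-207062 + (-551255 - 3708*284)/(1236*(7 + 284)))/((94*(-101))*57 + 1790457) = (-207062 + (1/1236)*(-551255 - 1053072)/291)/(-9494*57 + 1790457) = (-207062 + (1/1236)*(1/291)*(-1604327))/(-541158 + 1790457) = (-207062 - 1604327/359676)/1249299 = -74476836239/359676*1/1249299 = -74476836239/449342867124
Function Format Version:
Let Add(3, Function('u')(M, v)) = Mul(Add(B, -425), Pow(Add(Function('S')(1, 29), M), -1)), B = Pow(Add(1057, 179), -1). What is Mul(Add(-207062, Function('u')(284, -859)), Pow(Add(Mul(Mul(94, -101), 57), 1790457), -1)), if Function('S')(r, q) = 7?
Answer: Rational(-74476836239, 449342867124) ≈ -0.16575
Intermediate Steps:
B = Rational(1, 1236) (B = Pow(1236, -1) = Rational(1, 1236) ≈ 0.00080906)
Function('u')(M, v) = Add(-3, Mul(Rational(-525299, 1236), Pow(Add(7, M), -1))) (Function('u')(M, v) = Add(-3, Mul(Add(Rational(1, 1236), -425), Pow(Add(7, M), -1))) = Add(-3, Mul(Rational(-525299, 1236), Pow(Add(7, M), -1))))
Mul(Add(-207062, Function('u')(284, -859)), Pow(Add(Mul(Mul(94, -101), 57), 1790457), -1)) = Mul(Add(-207062, Mul(Rational(1, 1236), Pow(Add(7, 284), -1), Add(-551255, Mul(-3708, 284)))), Pow(Add(Mul(Mul(94, -101), 57), 1790457), -1)) = Mul(Add(-207062, Mul(Rational(1, 1236), Pow(291, -1), Add(-551255, -1053072))), Pow(Add(Mul(-9494, 57), 1790457), -1)) = Mul(Add(-207062, Mul(Rational(1, 1236), Rational(1, 291), -1604327)), Pow(Add(-541158, 1790457), -1)) = Mul(Add(-207062, Rational(-1604327, 359676)), Pow(1249299, -1)) = Mul(Rational(-74476836239, 359676), Rational(1, 1249299)) = Rational(-74476836239, 449342867124)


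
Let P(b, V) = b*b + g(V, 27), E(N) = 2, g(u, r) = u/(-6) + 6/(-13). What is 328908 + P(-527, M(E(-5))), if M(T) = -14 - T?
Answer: 23658929/39 ≈ 6.0664e+5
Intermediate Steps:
g(u, r) = -6/13 - u/6 (g(u, r) = u*(-⅙) + 6*(-1/13) = -u/6 - 6/13 = -6/13 - u/6)
P(b, V) = -6/13 + b² - V/6 (P(b, V) = b*b + (-6/13 - V/6) = b² + (-6/13 - V/6) = -6/13 + b² - V/6)
328908 + P(-527, M(E(-5))) = 328908 + (-6/13 + (-527)² - (-14 - 1*2)/6) = 328908 + (-6/13 + 277729 - (-14 - 2)/6) = 328908 + (-6/13 + 277729 - ⅙*(-16)) = 328908 + (-6/13 + 277729 + 8/3) = 328908 + 10831517/39 = 23658929/39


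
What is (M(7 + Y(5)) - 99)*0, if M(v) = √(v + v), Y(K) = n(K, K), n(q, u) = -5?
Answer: 0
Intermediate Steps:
Y(K) = -5
M(v) = √2*√v (M(v) = √(2*v) = √2*√v)
(M(7 + Y(5)) - 99)*0 = (√2*√(7 - 5) - 99)*0 = (√2*√2 - 99)*0 = (2 - 99)*0 = -97*0 = 0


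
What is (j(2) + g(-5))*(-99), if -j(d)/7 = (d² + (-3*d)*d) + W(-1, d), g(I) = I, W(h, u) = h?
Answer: -5742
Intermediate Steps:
j(d) = 7 + 14*d² (j(d) = -7*((d² + (-3*d)*d) - 1) = -7*((d² - 3*d²) - 1) = -7*(-2*d² - 1) = -7*(-1 - 2*d²) = 7 + 14*d²)
(j(2) + g(-5))*(-99) = ((7 + 14*2²) - 5)*(-99) = ((7 + 14*4) - 5)*(-99) = ((7 + 56) - 5)*(-99) = (63 - 5)*(-99) = 58*(-99) = -5742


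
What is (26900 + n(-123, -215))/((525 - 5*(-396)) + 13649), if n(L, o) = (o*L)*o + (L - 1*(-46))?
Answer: -2829426/8077 ≈ -350.31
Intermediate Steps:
n(L, o) = 46 + L + L*o**2 (n(L, o) = (L*o)*o + (L + 46) = L*o**2 + (46 + L) = 46 + L + L*o**2)
(26900 + n(-123, -215))/((525 - 5*(-396)) + 13649) = (26900 + (46 - 123 - 123*(-215)**2))/((525 - 5*(-396)) + 13649) = (26900 + (46 - 123 - 123*46225))/((525 + 1980) + 13649) = (26900 + (46 - 123 - 5685675))/(2505 + 13649) = (26900 - 5685752)/16154 = -5658852*1/16154 = -2829426/8077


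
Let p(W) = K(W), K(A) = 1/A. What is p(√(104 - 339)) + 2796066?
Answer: 2796066 - I*√235/235 ≈ 2.7961e+6 - 0.065233*I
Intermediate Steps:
p(W) = 1/W
p(√(104 - 339)) + 2796066 = 1/(√(104 - 339)) + 2796066 = 1/(√(-235)) + 2796066 = 1/(I*√235) + 2796066 = -I*√235/235 + 2796066 = 2796066 - I*√235/235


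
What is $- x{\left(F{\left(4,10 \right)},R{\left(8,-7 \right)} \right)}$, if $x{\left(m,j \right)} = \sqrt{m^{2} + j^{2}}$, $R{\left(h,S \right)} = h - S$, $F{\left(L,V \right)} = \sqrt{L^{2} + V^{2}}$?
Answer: $- \sqrt{341} \approx -18.466$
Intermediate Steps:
$x{\left(m,j \right)} = \sqrt{j^{2} + m^{2}}$
$- x{\left(F{\left(4,10 \right)},R{\left(8,-7 \right)} \right)} = - \sqrt{\left(8 - -7\right)^{2} + \left(\sqrt{4^{2} + 10^{2}}\right)^{2}} = - \sqrt{\left(8 + 7\right)^{2} + \left(\sqrt{16 + 100}\right)^{2}} = - \sqrt{15^{2} + \left(\sqrt{116}\right)^{2}} = - \sqrt{225 + \left(2 \sqrt{29}\right)^{2}} = - \sqrt{225 + 116} = - \sqrt{341}$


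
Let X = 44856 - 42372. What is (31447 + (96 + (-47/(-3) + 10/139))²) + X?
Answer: 8071321684/173889 ≈ 46417.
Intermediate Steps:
X = 2484
(31447 + (96 + (-47/(-3) + 10/139))²) + X = (31447 + (96 + (-47/(-3) + 10/139))²) + 2484 = (31447 + (96 + (-47*(-⅓) + 10*(1/139)))²) + 2484 = (31447 + (96 + (47/3 + 10/139))²) + 2484 = (31447 + (96 + 6563/417)²) + 2484 = (31447 + (46595/417)²) + 2484 = (31447 + 2171094025/173889) + 2484 = 7639381408/173889 + 2484 = 8071321684/173889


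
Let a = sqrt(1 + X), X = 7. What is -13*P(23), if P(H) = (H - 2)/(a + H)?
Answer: -6279/521 + 546*sqrt(2)/521 ≈ -10.570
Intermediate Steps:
a = 2*sqrt(2) (a = sqrt(1 + 7) = sqrt(8) = 2*sqrt(2) ≈ 2.8284)
P(H) = (-2 + H)/(H + 2*sqrt(2)) (P(H) = (H - 2)/(2*sqrt(2) + H) = (-2 + H)/(H + 2*sqrt(2)))
-13*P(23) = -13*(-2 + 23)/(23 + 2*sqrt(2)) = -13*21/(23 + 2*sqrt(2)) = -273/(23 + 2*sqrt(2))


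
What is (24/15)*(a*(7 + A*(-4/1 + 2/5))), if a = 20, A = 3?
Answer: -608/5 ≈ -121.60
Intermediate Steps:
(24/15)*(a*(7 + A*(-4/1 + 2/5))) = (24/15)*(20*(7 + 3*(-4/1 + 2/5))) = (24*(1/15))*(20*(7 + 3*(-4*1 + 2*(⅕)))) = 8*(20*(7 + 3*(-4 + ⅖)))/5 = 8*(20*(7 + 3*(-18/5)))/5 = 8*(20*(7 - 54/5))/5 = 8*(20*(-19/5))/5 = (8/5)*(-76) = -608/5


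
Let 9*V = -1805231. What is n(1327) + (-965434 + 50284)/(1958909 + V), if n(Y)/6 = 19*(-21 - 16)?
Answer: -1335157509/316499 ≈ -4218.5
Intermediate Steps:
V = -1805231/9 (V = (⅑)*(-1805231) = -1805231/9 ≈ -2.0058e+5)
n(Y) = -4218 (n(Y) = 6*(19*(-21 - 16)) = 6*(19*(-37)) = 6*(-703) = -4218)
n(1327) + (-965434 + 50284)/(1958909 + V) = -4218 + (-965434 + 50284)/(1958909 - 1805231/9) = -4218 - 915150/15824950/9 = -4218 - 915150*9/15824950 = -4218 - 164727/316499 = -1335157509/316499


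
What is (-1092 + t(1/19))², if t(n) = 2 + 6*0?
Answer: 1188100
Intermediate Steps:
t(n) = 2 (t(n) = 2 + 0 = 2)
(-1092 + t(1/19))² = (-1092 + 2)² = (-1090)² = 1188100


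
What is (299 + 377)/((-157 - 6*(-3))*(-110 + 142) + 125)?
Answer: -676/4323 ≈ -0.15637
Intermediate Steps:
(299 + 377)/((-157 - 6*(-3))*(-110 + 142) + 125) = 676/((-157 + 18)*32 + 125) = 676/(-139*32 + 125) = 676/(-4448 + 125) = 676/(-4323) = 676*(-1/4323) = -676/4323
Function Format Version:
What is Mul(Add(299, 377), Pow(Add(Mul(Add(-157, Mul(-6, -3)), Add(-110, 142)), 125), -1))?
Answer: Rational(-676, 4323) ≈ -0.15637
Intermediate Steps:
Mul(Add(299, 377), Pow(Add(Mul(Add(-157, Mul(-6, -3)), Add(-110, 142)), 125), -1)) = Mul(676, Pow(Add(Mul(Add(-157, 18), 32), 125), -1)) = Mul(676, Pow(Add(Mul(-139, 32), 125), -1)) = Mul(676, Pow(Add(-4448, 125), -1)) = Mul(676, Pow(-4323, -1)) = Mul(676, Rational(-1, 4323)) = Rational(-676, 4323)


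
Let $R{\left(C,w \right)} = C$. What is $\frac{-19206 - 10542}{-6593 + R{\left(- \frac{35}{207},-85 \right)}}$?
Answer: $\frac{3078918}{682393} \approx 4.5119$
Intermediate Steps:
$\frac{-19206 - 10542}{-6593 + R{\left(- \frac{35}{207},-85 \right)}} = \frac{-19206 - 10542}{-6593 - \frac{35}{207}} = - \frac{29748}{-6593 - \frac{35}{207}} = - \frac{29748}{- \frac{1364786}{207}} = \left(-29748\right) \left(- \frac{207}{1364786}\right) = \frac{3078918}{682393}$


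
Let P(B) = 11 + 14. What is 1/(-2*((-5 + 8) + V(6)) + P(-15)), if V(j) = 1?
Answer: 1/17 ≈ 0.058824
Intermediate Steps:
P(B) = 25
1/(-2*((-5 + 8) + V(6)) + P(-15)) = 1/(-2*((-5 + 8) + 1) + 25) = 1/(-2*(3 + 1) + 25) = 1/(-2*4 + 25) = 1/(-8 + 25) = 1/17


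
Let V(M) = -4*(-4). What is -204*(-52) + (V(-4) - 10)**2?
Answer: 10644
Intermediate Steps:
V(M) = 16
-204*(-52) + (V(-4) - 10)**2 = -204*(-52) + (16 - 10)**2 = 10608 + 6**2 = 10608 + 36 = 10644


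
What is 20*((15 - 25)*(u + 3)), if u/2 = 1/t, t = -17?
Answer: -9800/17 ≈ -576.47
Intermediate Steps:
u = -2/17 (u = 2/(-17) = 2*(-1/17) = -2/17 ≈ -0.11765)
20*((15 - 25)*(u + 3)) = 20*((15 - 25)*(-2/17 + 3)) = 20*(-10*49/17) = 20*(-490/17) = -9800/17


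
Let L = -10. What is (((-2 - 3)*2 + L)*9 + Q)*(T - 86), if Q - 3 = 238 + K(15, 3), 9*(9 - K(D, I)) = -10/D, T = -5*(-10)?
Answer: -7568/3 ≈ -2522.7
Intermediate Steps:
T = 50
K(D, I) = 9 + 10/(9*D) (K(D, I) = 9 - (-10)/(9*D) = 9 + 10/(9*D))
Q = 6752/27 (Q = 3 + (238 + (9 + (10/9)/15)) = 3 + (238 + (9 + (10/9)*(1/15))) = 3 + (238 + (9 + 2/27)) = 3 + (238 + 245/27) = 3 + 6671/27 = 6752/27 ≈ 250.07)
(((-2 - 3)*2 + L)*9 + Q)*(T - 86) = (((-2 - 3)*2 - 10)*9 + 6752/27)*(50 - 86) = ((-5*2 - 10)*9 + 6752/27)*(-36) = ((-10 - 10)*9 + 6752/27)*(-36) = (-20*9 + 6752/27)*(-36) = (-180 + 6752/27)*(-36) = (1892/27)*(-36) = -7568/3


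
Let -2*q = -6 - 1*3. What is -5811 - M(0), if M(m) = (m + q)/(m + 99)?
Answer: -127843/22 ≈ -5811.0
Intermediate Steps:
q = 9/2 (q = -(-6 - 1*3)/2 = -(-6 - 3)/2 = -1/2*(-9) = 9/2 ≈ 4.5000)
M(m) = (9/2 + m)/(99 + m) (M(m) = (m + 9/2)/(m + 99) = (9/2 + m)/(99 + m))
-5811 - M(0) = -5811 - (9/2 + 0)/(99 + 0) = -5811 - 9/(99*2) = -5811 - 1*1/22 = -5811 - 1/22 = -127843/22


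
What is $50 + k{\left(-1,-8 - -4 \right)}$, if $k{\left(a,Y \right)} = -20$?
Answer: $30$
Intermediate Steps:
$50 + k{\left(-1,-8 - -4 \right)} = 50 - 20 = 30$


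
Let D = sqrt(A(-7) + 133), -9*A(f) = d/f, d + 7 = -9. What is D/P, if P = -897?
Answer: -sqrt(58541)/18837 ≈ -0.012845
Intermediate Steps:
d = -16 (d = -7 - 9 = -16)
A(f) = 16/(9*f) (A(f) = -(-16)/(9*f) = 16/(9*f))
D = sqrt(58541)/21 (D = sqrt((16/9)/(-7) + 133) = sqrt((16/9)*(-1/7) + 133) = sqrt(-16/63 + 133) = sqrt(8363/63) = sqrt(58541)/21 ≈ 11.522)
D/P = (sqrt(58541)/21)/(-897) = (sqrt(58541)/21)*(-1/897) = -sqrt(58541)/18837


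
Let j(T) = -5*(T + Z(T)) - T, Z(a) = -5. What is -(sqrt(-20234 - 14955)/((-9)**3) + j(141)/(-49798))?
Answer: -821/49798 + I*sqrt(35189)/729 ≈ -0.016487 + 0.25732*I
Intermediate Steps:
j(T) = 25 - 6*T (j(T) = -5*(T - 5) - T = -5*(-5 + T) - T = (25 - 5*T) - T = 25 - 6*T)
-(sqrt(-20234 - 14955)/((-9)**3) + j(141)/(-49798)) = -(sqrt(-20234 - 14955)/((-9)**3) + (25 - 6*141)/(-49798)) = -(sqrt(-35189)/(-729) + (25 - 846)*(-1/49798)) = -((I*sqrt(35189))*(-1/729) - 821*(-1/49798)) = -(-I*sqrt(35189)/729 + 821/49798) = -(821/49798 - I*sqrt(35189)/729) = -821/49798 + I*sqrt(35189)/729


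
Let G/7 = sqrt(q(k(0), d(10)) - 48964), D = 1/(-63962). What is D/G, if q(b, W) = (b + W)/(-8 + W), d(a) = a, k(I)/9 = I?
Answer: I*sqrt(48959)/21920608906 ≈ 1.0094e-8*I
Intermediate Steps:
k(I) = 9*I
D = -1/63962 ≈ -1.5634e-5
q(b, W) = (W + b)/(-8 + W)
G = 7*I*sqrt(48959) (G = 7*sqrt((10 + 9*0)/(-8 + 10) - 48964) = 7*sqrt((10 + 0)/2 - 48964) = 7*sqrt((1/2)*10 - 48964) = 7*sqrt(5 - 48964) = 7*sqrt(-48959) = 7*(I*sqrt(48959)) = 7*I*sqrt(48959) ≈ 1548.9*I)
D/G = -(-I*sqrt(48959)/342713)/63962 = -(-1)*I*sqrt(48959)/21920608906 = I*sqrt(48959)/21920608906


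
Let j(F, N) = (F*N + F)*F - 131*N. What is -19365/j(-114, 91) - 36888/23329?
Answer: -1076012133/673531559 ≈ -1.5976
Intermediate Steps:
j(F, N) = -131*N + F*(F + F*N) (j(F, N) = (F + F*N)*F - 131*N = F*(F + F*N) - 131*N = -131*N + F*(F + F*N))
-19365/j(-114, 91) - 36888/23329 = -19365/((-114)**2 - 131*91 + 91*(-114)**2) - 36888/23329 = -19365/(12996 - 11921 + 91*12996) - 36888*1/23329 = -19365/(12996 - 11921 + 1182636) - 36888/23329 = -19365/1183711 - 36888/23329 = -1076012133/673531559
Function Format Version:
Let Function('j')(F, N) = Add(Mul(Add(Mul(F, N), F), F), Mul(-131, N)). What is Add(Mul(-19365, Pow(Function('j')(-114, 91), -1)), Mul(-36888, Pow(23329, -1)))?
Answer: Rational(-1076012133, 673531559) ≈ -1.5976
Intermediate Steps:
Function('j')(F, N) = Add(Mul(-131, N), Mul(F, Add(F, Mul(F, N)))) (Function('j')(F, N) = Add(Mul(Add(F, Mul(F, N)), F), Mul(-131, N)) = Add(Mul(F, Add(F, Mul(F, N))), Mul(-131, N)) = Add(Mul(-131, N), Mul(F, Add(F, Mul(F, N)))))
Add(Mul(-19365, Pow(Function('j')(-114, 91), -1)), Mul(-36888, Pow(23329, -1))) = Add(Mul(-19365, Pow(Add(Pow(-114, 2), Mul(-131, 91), Mul(91, Pow(-114, 2))), -1)), Mul(-36888, Pow(23329, -1))) = Add(Mul(-19365, Pow(Add(12996, -11921, Mul(91, 12996)), -1)), Mul(-36888, Rational(1, 23329))) = Add(Mul(-19365, Pow(Add(12996, -11921, 1182636), -1)), Rational(-36888, 23329)) = Add(Mul(-19365, Pow(1183711, -1)), Rational(-36888, 23329)) = Add(Mul(-19365, Rational(1, 1183711)), Rational(-36888, 23329)) = Add(Rational(-19365, 1183711), Rational(-36888, 23329)) = Rational(-1076012133, 673531559)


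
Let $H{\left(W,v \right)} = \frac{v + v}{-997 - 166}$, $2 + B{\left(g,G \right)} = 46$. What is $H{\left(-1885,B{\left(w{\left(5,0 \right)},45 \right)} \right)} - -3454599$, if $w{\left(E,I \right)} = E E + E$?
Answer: $\frac{4017698549}{1163} \approx 3.4546 \cdot 10^{6}$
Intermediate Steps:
$w{\left(E,I \right)} = E + E^{2}$ ($w{\left(E,I \right)} = E^{2} + E = E + E^{2}$)
$B{\left(g,G \right)} = 44$ ($B{\left(g,G \right)} = -2 + 46 = 44$)
$H{\left(W,v \right)} = - \frac{2 v}{1163}$ ($H{\left(W,v \right)} = \frac{2 v}{-1163} = 2 v \left(- \frac{1}{1163}\right) = - \frac{2 v}{1163}$)
$H{\left(-1885,B{\left(w{\left(5,0 \right)},45 \right)} \right)} - -3454599 = \left(- \frac{2}{1163}\right) 44 - -3454599 = - \frac{88}{1163} + 3454599 = \frac{4017698549}{1163}$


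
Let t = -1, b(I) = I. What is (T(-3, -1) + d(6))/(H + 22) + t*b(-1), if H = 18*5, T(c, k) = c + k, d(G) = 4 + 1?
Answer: 113/112 ≈ 1.0089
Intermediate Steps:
d(G) = 5
H = 90
(T(-3, -1) + d(6))/(H + 22) + t*b(-1) = ((-3 - 1) + 5)/(90 + 22) - 1*(-1) = (-4 + 5)/112 + 1 = 1*(1/112) + 1 = 1/112 + 1 = 113/112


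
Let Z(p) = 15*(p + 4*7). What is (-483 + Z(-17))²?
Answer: 101124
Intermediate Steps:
Z(p) = 420 + 15*p (Z(p) = 15*(p + 28) = 15*(28 + p) = 420 + 15*p)
(-483 + Z(-17))² = (-483 + (420 + 15*(-17)))² = (-483 + (420 - 255))² = (-483 + 165)² = (-318)² = 101124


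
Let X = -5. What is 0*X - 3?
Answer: -3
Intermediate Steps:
0*X - 3 = 0*(-5) - 3 = 0 - 3 = -3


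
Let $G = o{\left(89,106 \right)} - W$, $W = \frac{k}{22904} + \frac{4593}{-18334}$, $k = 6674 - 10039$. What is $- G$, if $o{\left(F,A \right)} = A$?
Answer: $- \frac{22339308599}{209960968} \approx -106.4$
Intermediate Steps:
$k = -3365$ ($k = 6674 - 10039 = -3365$)
$W = - \frac{83445991}{209960968}$ ($W = - \frac{3365}{22904} + \frac{4593}{-18334} = \left(-3365\right) \frac{1}{22904} + 4593 \left(- \frac{1}{18334}\right) = - \frac{3365}{22904} - \frac{4593}{18334} = - \frac{83445991}{209960968} \approx -0.39744$)
$G = \frac{22339308599}{209960968}$ ($G = 106 - - \frac{83445991}{209960968} = 106 + \frac{83445991}{209960968} = \frac{22339308599}{209960968} \approx 106.4$)
$- G = \left(-1\right) \frac{22339308599}{209960968} = - \frac{22339308599}{209960968}$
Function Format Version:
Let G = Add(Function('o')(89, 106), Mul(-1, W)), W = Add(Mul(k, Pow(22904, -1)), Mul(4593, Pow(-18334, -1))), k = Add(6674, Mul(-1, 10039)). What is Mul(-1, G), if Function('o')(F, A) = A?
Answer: Rational(-22339308599, 209960968) ≈ -106.40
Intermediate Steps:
k = -3365 (k = Add(6674, -10039) = -3365)
W = Rational(-83445991, 209960968) (W = Add(Mul(-3365, Pow(22904, -1)), Mul(4593, Pow(-18334, -1))) = Add(Mul(-3365, Rational(1, 22904)), Mul(4593, Rational(-1, 18334))) = Add(Rational(-3365, 22904), Rational(-4593, 18334)) = Rational(-83445991, 209960968) ≈ -0.39744)
G = Rational(22339308599, 209960968) (G = Add(106, Mul(-1, Rational(-83445991, 209960968))) = Add(106, Rational(83445991, 209960968)) = Rational(22339308599, 209960968) ≈ 106.40)
Mul(-1, G) = Mul(-1, Rational(22339308599, 209960968)) = Rational(-22339308599, 209960968)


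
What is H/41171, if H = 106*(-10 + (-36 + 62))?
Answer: 1696/41171 ≈ 0.041194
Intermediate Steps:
H = 1696 (H = 106*(-10 + 26) = 106*16 = 1696)
H/41171 = 1696/41171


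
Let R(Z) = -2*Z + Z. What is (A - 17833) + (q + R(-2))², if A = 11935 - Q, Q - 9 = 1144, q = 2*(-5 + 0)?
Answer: -6987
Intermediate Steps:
R(Z) = -Z
q = -10 (q = 2*(-5) = -10)
Q = 1153 (Q = 9 + 1144 = 1153)
A = 10782 (A = 11935 - 1*1153 = 11935 - 1153 = 10782)
(A - 17833) + (q + R(-2))² = (10782 - 17833) + (-10 - 1*(-2))² = -7051 + (-10 + 2)² = -7051 + (-8)² = -7051 + 64 = -6987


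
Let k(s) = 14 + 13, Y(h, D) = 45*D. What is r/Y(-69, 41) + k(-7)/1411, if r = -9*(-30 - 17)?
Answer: 71852/289255 ≈ 0.24840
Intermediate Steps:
r = 423 (r = -9*(-47) = 423)
k(s) = 27
r/Y(-69, 41) + k(-7)/1411 = 423/((45*41)) + 27/1411 = 423/1845 + 27*(1/1411) = 423*(1/1845) + 27/1411 = 47/205 + 27/1411 = 71852/289255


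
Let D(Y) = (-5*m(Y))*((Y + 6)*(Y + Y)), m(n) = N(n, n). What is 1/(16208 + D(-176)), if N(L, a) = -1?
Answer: 1/315408 ≈ 3.1705e-6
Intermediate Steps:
m(n) = -1
D(Y) = 10*Y*(6 + Y) (D(Y) = (-5*(-1))*((Y + 6)*(Y + Y)) = 5*((6 + Y)*(2*Y)) = 5*(2*Y*(6 + Y)) = 10*Y*(6 + Y))
1/(16208 + D(-176)) = 1/(16208 + 10*(-176)*(6 - 176)) = 1/(16208 + 10*(-176)*(-170)) = 1/(16208 + 299200) = 1/315408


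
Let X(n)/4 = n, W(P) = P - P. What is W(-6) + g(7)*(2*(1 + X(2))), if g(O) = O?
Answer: 126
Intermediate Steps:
W(P) = 0
X(n) = 4*n
W(-6) + g(7)*(2*(1 + X(2))) = 0 + 7*(2*(1 + 4*2)) = 0 + 7*(2*(1 + 8)) = 0 + 7*(2*9) = 0 + 7*18 = 0 + 126 = 126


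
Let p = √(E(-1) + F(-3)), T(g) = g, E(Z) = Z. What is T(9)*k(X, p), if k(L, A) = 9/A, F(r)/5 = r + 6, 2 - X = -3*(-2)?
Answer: 81*√14/14 ≈ 21.648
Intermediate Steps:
X = -4 (X = 2 - (-3)*(-2) = 2 - 1*6 = 2 - 6 = -4)
F(r) = 30 + 5*r (F(r) = 5*(r + 6) = 5*(6 + r) = 30 + 5*r)
p = √14 (p = √(-1 + (30 + 5*(-3))) = √(-1 + (30 - 15)) = √(-1 + 15) = √14 ≈ 3.7417)
T(9)*k(X, p) = 9*(9/(√14)) = 9*(9*(√14/14)) = 9*(9*√14/14) = 81*√14/14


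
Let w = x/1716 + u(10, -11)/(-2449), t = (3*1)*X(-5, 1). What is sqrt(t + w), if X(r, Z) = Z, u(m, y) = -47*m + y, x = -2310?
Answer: sqrt(7501624962)/63674 ≈ 1.3602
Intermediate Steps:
u(m, y) = y - 47*m
t = 3 (t = (3*1)*1 = 3*1 = 3)
w = -73209/63674 (w = -2310/1716 + (-11 - 47*10)/(-2449) = -2310*1/1716 + (-11 - 470)*(-1/2449) = -35/26 - 481*(-1/2449) = -35/26 + 481/2449 = -73209/63674 ≈ -1.1497)
sqrt(t + w) = sqrt(3 - 73209/63674) = sqrt(117813/63674) = sqrt(7501624962)/63674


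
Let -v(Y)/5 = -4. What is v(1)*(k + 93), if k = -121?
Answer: -560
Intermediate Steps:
v(Y) = 20 (v(Y) = -5*(-4) = 20)
v(1)*(k + 93) = 20*(-121 + 93) = 20*(-28) = -560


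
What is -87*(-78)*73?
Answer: 495378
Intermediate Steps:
-87*(-78)*73 = -(-6786)*73 = -1*(-495378) = 495378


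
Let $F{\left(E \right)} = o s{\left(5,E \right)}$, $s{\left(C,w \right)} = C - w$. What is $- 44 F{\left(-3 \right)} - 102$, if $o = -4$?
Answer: $1306$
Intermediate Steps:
$F{\left(E \right)} = -20 + 4 E$ ($F{\left(E \right)} = - 4 \left(5 - E\right) = -20 + 4 E$)
$- 44 F{\left(-3 \right)} - 102 = - 44 \left(-20 + 4 \left(-3\right)\right) - 102 = - 44 \left(-20 - 12\right) - 102 = \left(-44\right) \left(-32\right) - 102 = 1408 - 102 = 1306$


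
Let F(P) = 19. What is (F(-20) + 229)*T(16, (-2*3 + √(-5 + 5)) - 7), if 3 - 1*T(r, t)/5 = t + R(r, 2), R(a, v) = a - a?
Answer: 19840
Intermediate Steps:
R(a, v) = 0
T(r, t) = 15 - 5*t (T(r, t) = 15 - 5*(t + 0) = 15 - 5*t)
(F(-20) + 229)*T(16, (-2*3 + √(-5 + 5)) - 7) = (19 + 229)*(15 - 5*((-2*3 + √(-5 + 5)) - 7)) = 248*(15 - 5*((-6 + √0) - 7)) = 248*(15 - 5*((-6 + 0) - 7)) = 248*(15 - 5*(-6 - 7)) = 248*(15 - 5*(-13)) = 248*(15 + 65) = 248*80 = 19840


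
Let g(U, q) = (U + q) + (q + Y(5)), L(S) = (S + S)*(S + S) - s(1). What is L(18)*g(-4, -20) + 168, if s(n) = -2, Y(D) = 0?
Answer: -56944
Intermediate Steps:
L(S) = 2 + 4*S**2 (L(S) = (S + S)*(S + S) - 1*(-2) = (2*S)*(2*S) + 2 = 4*S**2 + 2 = 2 + 4*S**2)
g(U, q) = U + 2*q (g(U, q) = (U + q) + (q + 0) = (U + q) + q = U + 2*q)
L(18)*g(-4, -20) + 168 = (2 + 4*18**2)*(-4 + 2*(-20)) + 168 = (2 + 4*324)*(-4 - 40) + 168 = (2 + 1296)*(-44) + 168 = 1298*(-44) + 168 = -57112 + 168 = -56944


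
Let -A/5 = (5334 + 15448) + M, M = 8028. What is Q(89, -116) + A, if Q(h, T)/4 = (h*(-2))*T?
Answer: -61458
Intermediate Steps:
Q(h, T) = -8*T*h (Q(h, T) = 4*((h*(-2))*T) = 4*((-2*h)*T) = 4*(-2*T*h) = -8*T*h)
A = -144050 (A = -5*((5334 + 15448) + 8028) = -5*(20782 + 8028) = -5*28810 = -144050)
Q(89, -116) + A = -8*(-116)*89 - 144050 = 82592 - 144050 = -61458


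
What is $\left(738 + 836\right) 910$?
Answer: $1432340$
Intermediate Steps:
$\left(738 + 836\right) 910 = 1574 \cdot 910 = 1432340$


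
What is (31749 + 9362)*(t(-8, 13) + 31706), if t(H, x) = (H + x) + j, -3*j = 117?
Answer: 1302067592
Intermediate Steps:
j = -39 (j = -1/3*117 = -39)
t(H, x) = -39 + H + x (t(H, x) = (H + x) - 39 = -39 + H + x)
(31749 + 9362)*(t(-8, 13) + 31706) = (31749 + 9362)*((-39 - 8 + 13) + 31706) = 41111*(-34 + 31706) = 41111*31672 = 1302067592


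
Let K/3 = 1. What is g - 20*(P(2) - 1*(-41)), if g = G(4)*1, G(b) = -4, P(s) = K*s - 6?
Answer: -824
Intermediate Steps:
K = 3 (K = 3*1 = 3)
P(s) = -6 + 3*s (P(s) = 3*s - 6 = -6 + 3*s)
g = -4 (g = -4*1 = -4)
g - 20*(P(2) - 1*(-41)) = -4 - 20*((-6 + 3*2) - 1*(-41)) = -4 - 20*((-6 + 6) + 41) = -4 - 20*(0 + 41) = -4 - 20*41 = -4 - 820 = -824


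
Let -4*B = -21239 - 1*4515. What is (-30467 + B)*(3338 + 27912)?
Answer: -750890625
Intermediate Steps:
B = 12877/2 (B = -(-21239 - 1*4515)/4 = -(-21239 - 4515)/4 = -¼*(-25754) = 12877/2 ≈ 6438.5)
(-30467 + B)*(3338 + 27912) = (-30467 + 12877/2)*(3338 + 27912) = -48057/2*31250 = -750890625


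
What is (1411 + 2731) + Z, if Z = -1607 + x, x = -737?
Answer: 1798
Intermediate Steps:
Z = -2344 (Z = -1607 - 737 = -2344)
(1411 + 2731) + Z = (1411 + 2731) - 2344 = 4142 - 2344 = 1798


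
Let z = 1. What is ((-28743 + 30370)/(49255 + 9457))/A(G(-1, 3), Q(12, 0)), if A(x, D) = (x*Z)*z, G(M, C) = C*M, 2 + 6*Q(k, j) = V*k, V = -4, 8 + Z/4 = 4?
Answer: 1627/2818176 ≈ 0.00057732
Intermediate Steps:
Z = -16 (Z = -32 + 4*4 = -32 + 16 = -16)
Q(k, j) = -⅓ - 2*k/3 (Q(k, j) = -⅓ + (-4*k)/6 = -⅓ - 2*k/3)
A(x, D) = -16*x (A(x, D) = (x*(-16))*1 = -16*x*1 = -16*x)
((-28743 + 30370)/(49255 + 9457))/A(G(-1, 3), Q(12, 0)) = ((-28743 + 30370)/(49255 + 9457))/((-48*(-1))) = (1627/58712)/((-16*(-3))) = (1627*(1/58712))/48 = (1627/58712)*(1/48) = 1627/2818176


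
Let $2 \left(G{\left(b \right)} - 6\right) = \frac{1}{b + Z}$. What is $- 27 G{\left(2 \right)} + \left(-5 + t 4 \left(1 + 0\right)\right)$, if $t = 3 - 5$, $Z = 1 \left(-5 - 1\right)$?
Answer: $- \frac{1373}{8} \approx -171.63$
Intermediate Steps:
$Z = -6$ ($Z = 1 \left(-6\right) = -6$)
$t = -2$
$G{\left(b \right)} = 6 + \frac{1}{2 \left(-6 + b\right)}$ ($G{\left(b \right)} = 6 + \frac{1}{2 \left(b - 6\right)} = 6 + \frac{1}{2 \left(-6 + b\right)}$)
$- 27 G{\left(2 \right)} + \left(-5 + t 4 \left(1 + 0\right)\right) = - 27 \frac{-71 + 12 \cdot 2}{2 \left(-6 + 2\right)} - \left(5 + 2 \cdot 4 \left(1 + 0\right)\right) = - 27 \frac{-71 + 24}{2 \left(-4\right)} - \left(5 + 2 \cdot 4 \cdot 1\right) = - 27 \cdot \frac{1}{2} \left(- \frac{1}{4}\right) \left(-47\right) - 13 = \left(-27\right) \frac{47}{8} - 13 = - \frac{1269}{8} - 13 = - \frac{1373}{8}$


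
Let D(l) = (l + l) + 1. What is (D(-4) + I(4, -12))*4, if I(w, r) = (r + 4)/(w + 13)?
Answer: -508/17 ≈ -29.882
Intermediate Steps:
I(w, r) = (4 + r)/(13 + w)
D(l) = 1 + 2*l (D(l) = 2*l + 1 = 1 + 2*l)
(D(-4) + I(4, -12))*4 = ((1 + 2*(-4)) + (4 - 12)/(13 + 4))*4 = ((1 - 8) - 8/17)*4 = (-7 + (1/17)*(-8))*4 = (-7 - 8/17)*4 = -127/17*4 = -508/17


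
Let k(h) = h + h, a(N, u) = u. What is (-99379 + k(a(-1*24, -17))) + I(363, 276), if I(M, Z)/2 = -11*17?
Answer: -99787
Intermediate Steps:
I(M, Z) = -374 (I(M, Z) = 2*(-11*17) = 2*(-187) = -374)
k(h) = 2*h
(-99379 + k(a(-1*24, -17))) + I(363, 276) = (-99379 + 2*(-17)) - 374 = (-99379 - 34) - 374 = -99413 - 374 = -99787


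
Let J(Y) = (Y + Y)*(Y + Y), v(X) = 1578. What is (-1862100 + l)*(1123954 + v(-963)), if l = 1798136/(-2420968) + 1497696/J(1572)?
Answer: -796416109790760945526/379996023 ≈ -2.0959e+12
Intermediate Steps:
J(Y) = 4*Y² (J(Y) = (2*Y)*(2*Y) = 4*Y²)
l = -18422168701/31159673886 (l = 1798136/(-2420968) + 1497696/((4*1572²)) = 1798136*(-1/2420968) + 1497696/((4*2471184)) = -224767/302621 + 1497696/9884736 = -224767/302621 + 1497696*(1/9884736) = -224767/302621 + 15601/102966 = -18422168701/31159673886 ≈ -0.59122)
(-1862100 + l)*(1123954 + v(-963)) = (-1862100 - 18422168701/31159673886)*(1123954 + 1578) = -58022447165289301/31159673886*1125532 = -796416109790760945526/379996023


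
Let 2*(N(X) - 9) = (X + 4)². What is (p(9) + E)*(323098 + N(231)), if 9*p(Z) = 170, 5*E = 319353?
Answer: 672218687951/30 ≈ 2.2407e+10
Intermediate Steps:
E = 319353/5 (E = (⅕)*319353 = 319353/5 ≈ 63871.)
p(Z) = 170/9 (p(Z) = (⅑)*170 = 170/9)
N(X) = 9 + (4 + X)²/2 (N(X) = 9 + (X + 4)²/2 = 9 + (4 + X)²/2)
(p(9) + E)*(323098 + N(231)) = (170/9 + 319353/5)*(323098 + (9 + (4 + 231)²/2)) = 2875027*(323098 + (9 + (½)*235²))/45 = 2875027*(323098 + (9 + (½)*55225))/45 = 2875027*(323098 + (9 + 55225/2))/45 = 2875027*(323098 + 55243/2)/45 = (2875027/45)*(701439/2) = 672218687951/30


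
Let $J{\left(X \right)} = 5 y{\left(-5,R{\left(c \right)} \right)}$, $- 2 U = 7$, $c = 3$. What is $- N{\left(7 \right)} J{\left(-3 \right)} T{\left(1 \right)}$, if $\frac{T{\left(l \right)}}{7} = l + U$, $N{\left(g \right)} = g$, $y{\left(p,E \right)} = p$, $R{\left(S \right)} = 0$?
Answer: $- \frac{6125}{2} \approx -3062.5$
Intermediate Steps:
$U = - \frac{7}{2}$ ($U = \left(- \frac{1}{2}\right) 7 = - \frac{7}{2} \approx -3.5$)
$J{\left(X \right)} = -25$ ($J{\left(X \right)} = 5 \left(-5\right) = -25$)
$T{\left(l \right)} = - \frac{49}{2} + 7 l$ ($T{\left(l \right)} = 7 \left(l - \frac{7}{2}\right) = 7 \left(- \frac{7}{2} + l\right) = - \frac{49}{2} + 7 l$)
$- N{\left(7 \right)} J{\left(-3 \right)} T{\left(1 \right)} = - 7 \left(-25\right) \left(- \frac{49}{2} + 7 \cdot 1\right) = - \left(-175\right) \left(- \frac{49}{2} + 7\right) = - \frac{\left(-175\right) \left(-35\right)}{2} = \left(-1\right) \frac{6125}{2} = - \frac{6125}{2}$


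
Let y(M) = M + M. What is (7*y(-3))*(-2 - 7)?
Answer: 378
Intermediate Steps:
y(M) = 2*M
(7*y(-3))*(-2 - 7) = (7*(2*(-3)))*(-2 - 7) = (7*(-6))*(-9) = -42*(-9) = 378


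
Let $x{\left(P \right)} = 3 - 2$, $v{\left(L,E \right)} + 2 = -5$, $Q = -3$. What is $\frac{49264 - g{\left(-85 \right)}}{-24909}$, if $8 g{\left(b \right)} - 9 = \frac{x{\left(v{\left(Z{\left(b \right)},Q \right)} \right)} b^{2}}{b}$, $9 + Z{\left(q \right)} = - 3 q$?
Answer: $- \frac{32849}{16606} \approx -1.9781$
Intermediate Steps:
$Z{\left(q \right)} = -9 - 3 q$
$v{\left(L,E \right)} = -7$ ($v{\left(L,E \right)} = -2 - 5 = -7$)
$x{\left(P \right)} = 1$ ($x{\left(P \right)} = 3 - 2 = 1$)
$g{\left(b \right)} = \frac{9}{8} + \frac{b}{8}$ ($g{\left(b \right)} = \frac{9}{8} + \frac{1 b^{2} \frac{1}{b}}{8} = \frac{9}{8} + \frac{b^{2} \frac{1}{b}}{8} = \frac{9}{8} + \frac{b}{8}$)
$\frac{49264 - g{\left(-85 \right)}}{-24909} = \frac{49264 - \left(\frac{9}{8} + \frac{1}{8} \left(-85\right)\right)}{-24909} = \left(49264 - \left(\frac{9}{8} - \frac{85}{8}\right)\right) \left(- \frac{1}{24909}\right) = \left(49264 - - \frac{19}{2}\right) \left(- \frac{1}{24909}\right) = \left(49264 + \frac{19}{2}\right) \left(- \frac{1}{24909}\right) = \frac{98547}{2} \left(- \frac{1}{24909}\right) = - \frac{32849}{16606}$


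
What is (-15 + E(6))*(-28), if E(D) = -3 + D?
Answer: 336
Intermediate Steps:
(-15 + E(6))*(-28) = (-15 + (-3 + 6))*(-28) = (-15 + 3)*(-28) = -12*(-28) = 336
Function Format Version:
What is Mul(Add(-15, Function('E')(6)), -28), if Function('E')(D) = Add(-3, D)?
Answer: 336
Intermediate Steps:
Mul(Add(-15, Function('E')(6)), -28) = Mul(Add(-15, Add(-3, 6)), -28) = Mul(Add(-15, 3), -28) = Mul(-12, -28) = 336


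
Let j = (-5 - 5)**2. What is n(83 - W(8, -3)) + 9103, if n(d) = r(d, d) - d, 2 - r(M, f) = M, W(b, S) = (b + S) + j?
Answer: 9149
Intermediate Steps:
j = 100 (j = (-10)**2 = 100)
W(b, S) = 100 + S + b (W(b, S) = (b + S) + 100 = (S + b) + 100 = 100 + S + b)
r(M, f) = 2 - M
n(d) = 2 - 2*d (n(d) = (2 - d) - d = 2 - 2*d)
n(83 - W(8, -3)) + 9103 = (2 - 2*(83 - (100 - 3 + 8))) + 9103 = (2 - 2*(83 - 1*105)) + 9103 = (2 - 2*(83 - 105)) + 9103 = (2 - 2*(-22)) + 9103 = (2 + 44) + 9103 = 46 + 9103 = 9149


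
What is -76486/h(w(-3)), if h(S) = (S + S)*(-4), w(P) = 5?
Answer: 38243/20 ≈ 1912.2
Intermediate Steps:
h(S) = -8*S (h(S) = (2*S)*(-4) = -8*S)
-76486/h(w(-3)) = -76486/((-8*5)) = -76486/(-40) = -76486*(-1/40) = 38243/20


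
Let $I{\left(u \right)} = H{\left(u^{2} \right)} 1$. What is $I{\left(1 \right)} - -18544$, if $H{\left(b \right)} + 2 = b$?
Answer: $18543$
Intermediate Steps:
$H{\left(b \right)} = -2 + b$
$I{\left(u \right)} = -2 + u^{2}$ ($I{\left(u \right)} = \left(-2 + u^{2}\right) 1 = -2 + u^{2}$)
$I{\left(1 \right)} - -18544 = \left(-2 + 1^{2}\right) - -18544 = \left(-2 + 1\right) + 18544 = -1 + 18544 = 18543$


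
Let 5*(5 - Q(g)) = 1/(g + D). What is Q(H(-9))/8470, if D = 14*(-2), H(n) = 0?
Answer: 701/1185800 ≈ 0.00059116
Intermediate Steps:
D = -28
Q(g) = 5 - 1/(5*(-28 + g)) (Q(g) = 5 - 1/(5*(g - 28)) = 5 - 1/(5*(-28 + g)))
Q(H(-9))/8470 = ((-701 + 25*0)/(5*(-28 + 0)))/8470 = ((⅕)*(-701 + 0)/(-28))*(1/8470) = ((⅕)*(-1/28)*(-701))*(1/8470) = (701/140)*(1/8470) = 701/1185800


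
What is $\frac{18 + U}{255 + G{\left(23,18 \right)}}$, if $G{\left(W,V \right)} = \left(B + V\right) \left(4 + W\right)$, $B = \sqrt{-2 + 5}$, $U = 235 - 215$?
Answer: $\frac{4693}{91149} - \frac{57 \sqrt{3}}{30383} \approx 0.048238$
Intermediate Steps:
$U = 20$
$B = \sqrt{3} \approx 1.732$
$G{\left(W,V \right)} = \left(4 + W\right) \left(V + \sqrt{3}\right)$ ($G{\left(W,V \right)} = \left(\sqrt{3} + V\right) \left(4 + W\right) = \left(V + \sqrt{3}\right) \left(4 + W\right) = \left(4 + W\right) \left(V + \sqrt{3}\right)$)
$\frac{18 + U}{255 + G{\left(23,18 \right)}} = \frac{18 + 20}{255 + \left(4 \cdot 18 + 4 \sqrt{3} + 18 \cdot 23 + 23 \sqrt{3}\right)} = \frac{38}{255 + \left(72 + 4 \sqrt{3} + 414 + 23 \sqrt{3}\right)} = \frac{38}{255 + \left(486 + 27 \sqrt{3}\right)} = \frac{38}{741 + 27 \sqrt{3}}$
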